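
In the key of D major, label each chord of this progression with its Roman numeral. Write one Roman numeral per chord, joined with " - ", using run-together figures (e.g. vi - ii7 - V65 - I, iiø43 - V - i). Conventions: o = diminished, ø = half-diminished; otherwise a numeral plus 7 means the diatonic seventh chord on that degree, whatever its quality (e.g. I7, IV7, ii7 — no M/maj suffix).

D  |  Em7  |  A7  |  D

D has root D, degree 1 in D major, so I.
Em7: minor seventh chord on E = scale degree 2 → ii7.
A7: root A is the dominant; dominant seventh chord there is V7.
D: root D is the tonic; major triad there is I.

I - ii7 - V7 - I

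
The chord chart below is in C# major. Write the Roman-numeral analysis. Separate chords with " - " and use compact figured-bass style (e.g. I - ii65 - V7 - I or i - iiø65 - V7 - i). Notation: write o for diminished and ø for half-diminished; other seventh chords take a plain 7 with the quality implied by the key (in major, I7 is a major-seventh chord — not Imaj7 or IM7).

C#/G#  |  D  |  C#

I64 - bII - I

C#/G# has root C#, degree 1 in C# major, so I64.
D: D with this quality isn't in the key; a major triad on b2 is the Neapolitan chord, bII.
C# has root C#, degree 1 in C# major, so I.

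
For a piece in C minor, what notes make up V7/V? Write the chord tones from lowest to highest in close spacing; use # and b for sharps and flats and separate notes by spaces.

D F# A C

V7/V is a secondary dominant — the dominant seventh of V. V in C minor is G, so the applied chord's root is D, a perfect fifth above.
Building a dominant seventh chord on D gives D-F#-A-C.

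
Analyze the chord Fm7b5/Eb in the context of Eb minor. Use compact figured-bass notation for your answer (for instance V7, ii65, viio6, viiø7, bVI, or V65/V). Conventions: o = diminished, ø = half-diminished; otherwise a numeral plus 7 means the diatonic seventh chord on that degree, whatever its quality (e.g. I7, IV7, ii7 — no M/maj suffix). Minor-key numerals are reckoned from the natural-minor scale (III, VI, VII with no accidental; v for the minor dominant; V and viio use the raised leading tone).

iiø42

Stacked in thirds the chord is F-Ab-Cb-Eb: a half-diminished seventh chord on F.
In Eb minor, F is the supertonic; the diatonic half-diminished seventh chord there is iiø7.
With Eb in the bass the chord is in third inversion, so the figured bass is 42.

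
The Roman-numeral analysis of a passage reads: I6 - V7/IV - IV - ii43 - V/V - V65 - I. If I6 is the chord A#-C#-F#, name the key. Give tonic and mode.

The chord F#/A# is a major triad rooted on F#; its label is I6.
If F# is scale degree 1 and the mode makes that degree carry a major triad, the tonic is F# and the mode is major.

F# major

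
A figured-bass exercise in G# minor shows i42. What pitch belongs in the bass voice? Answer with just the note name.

F#

i in G# minor has root G#; the chord is G#-B-D#-F#.
The figure 42 means third inversion — the seventh is in the bass.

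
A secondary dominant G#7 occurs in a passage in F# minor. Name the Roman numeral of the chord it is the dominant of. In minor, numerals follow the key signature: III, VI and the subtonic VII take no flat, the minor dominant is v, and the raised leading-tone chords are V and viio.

V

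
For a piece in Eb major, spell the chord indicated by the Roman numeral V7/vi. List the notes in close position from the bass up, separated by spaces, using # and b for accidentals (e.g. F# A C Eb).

G B D F

The slash means an applied dominant: we want the dominant of vi. In Eb major, vi is C minor, and its dominant is built on G.
Building a dominant seventh chord on G gives G-B-D-F.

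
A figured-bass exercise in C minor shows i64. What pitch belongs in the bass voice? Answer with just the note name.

i in C minor has root C; the chord is C-Eb-G.
The figure 64 means second inversion — the fifth is in the bass.

G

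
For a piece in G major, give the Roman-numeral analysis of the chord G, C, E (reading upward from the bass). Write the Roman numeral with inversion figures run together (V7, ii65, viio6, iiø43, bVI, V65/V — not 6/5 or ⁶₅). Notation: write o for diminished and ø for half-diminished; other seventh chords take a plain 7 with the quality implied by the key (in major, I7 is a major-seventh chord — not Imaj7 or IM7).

The pitches C-E-G form a major triad rooted on C.
In G major, C is the subdominant; the diatonic major triad there is IV.
With G in the bass the chord is in second inversion, so the figured bass is 64.

IV64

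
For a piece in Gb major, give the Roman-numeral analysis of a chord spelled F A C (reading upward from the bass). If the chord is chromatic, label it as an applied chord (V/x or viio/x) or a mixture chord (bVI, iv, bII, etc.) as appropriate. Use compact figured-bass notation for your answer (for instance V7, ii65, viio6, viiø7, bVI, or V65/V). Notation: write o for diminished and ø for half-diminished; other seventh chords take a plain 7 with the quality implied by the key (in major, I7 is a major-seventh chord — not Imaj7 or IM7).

Stacked in thirds the chord is F-A-C: a major triad on F.
F is not a diatonic chord root with this quality in Gb major, but it lies a perfect fifth above Bb (iii), so the chord functions as an applied dominant of iii.

V/iii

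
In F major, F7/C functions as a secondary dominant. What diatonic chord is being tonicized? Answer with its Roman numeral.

IV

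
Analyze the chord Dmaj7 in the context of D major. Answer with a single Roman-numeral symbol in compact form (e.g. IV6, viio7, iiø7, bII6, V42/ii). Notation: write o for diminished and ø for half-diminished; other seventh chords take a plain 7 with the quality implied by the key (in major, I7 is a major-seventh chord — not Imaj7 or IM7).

I7

The pitches D-F#-A-C# form a major seventh chord rooted on D.
D is scale degree 1 in D major, and a major seventh chord on that degree is written I7.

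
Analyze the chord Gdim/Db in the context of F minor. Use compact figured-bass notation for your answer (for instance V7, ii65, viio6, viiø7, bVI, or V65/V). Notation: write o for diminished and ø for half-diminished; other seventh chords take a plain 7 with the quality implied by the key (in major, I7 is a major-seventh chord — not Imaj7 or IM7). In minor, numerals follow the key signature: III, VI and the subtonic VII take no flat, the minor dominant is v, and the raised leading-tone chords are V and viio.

Stacked in thirds the chord is G-Bb-Db: a diminished triad on G.
In F minor, G is the supertonic; the diatonic diminished triad there is iio.
With Db in the bass the chord is in second inversion, so the figured bass is 64.

iio64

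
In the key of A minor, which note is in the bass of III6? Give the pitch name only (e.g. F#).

III in A minor has root C; the chord is C-E-G.
The figure 6 means first inversion — the third is in the bass.

E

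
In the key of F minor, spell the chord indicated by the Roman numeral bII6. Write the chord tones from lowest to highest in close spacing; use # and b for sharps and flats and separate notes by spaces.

Scale degree 2 in F minor is G; lowering it a half step gives Gb. bII6 is the Neapolitan sixth — a major triad on the lowered second degree, here in its customary first inversion.
So the chord is Gb-Bb-Db, a major triad.
The figured bass 6 indicates first inversion, placing the third (Bb) in the bass: Bb-Db-Gb.

Bb Db Gb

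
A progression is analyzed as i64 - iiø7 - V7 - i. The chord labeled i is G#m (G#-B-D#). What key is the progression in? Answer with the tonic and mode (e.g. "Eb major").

G# minor

The chord G#m is a minor triad rooted on G#; its label is i.
If G# is scale degree 1 and the mode makes that degree carry a minor triad, the tonic is G# and the mode is minor.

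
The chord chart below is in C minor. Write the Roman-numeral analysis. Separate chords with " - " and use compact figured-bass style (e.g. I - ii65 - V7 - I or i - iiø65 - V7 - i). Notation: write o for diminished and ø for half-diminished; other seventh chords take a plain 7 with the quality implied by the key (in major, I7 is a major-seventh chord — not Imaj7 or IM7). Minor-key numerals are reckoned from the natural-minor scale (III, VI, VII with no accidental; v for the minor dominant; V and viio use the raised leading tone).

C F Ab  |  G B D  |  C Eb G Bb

C-F-Ab has root F, degree 4 in C minor, so iv64.
G-B-D: major triad on G = scale degree 5 → V.
C-Eb-G-Bb: minor seventh chord on C = scale degree 1 → i7.

iv64 - V - i7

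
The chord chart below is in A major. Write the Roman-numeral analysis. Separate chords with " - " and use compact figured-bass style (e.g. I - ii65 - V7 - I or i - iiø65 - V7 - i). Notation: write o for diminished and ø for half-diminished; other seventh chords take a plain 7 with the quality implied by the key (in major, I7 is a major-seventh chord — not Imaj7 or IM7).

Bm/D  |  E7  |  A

ii6 - V7 - I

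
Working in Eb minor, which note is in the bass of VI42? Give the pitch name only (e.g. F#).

Bb

VI in Eb minor has root Cb; the chord is Cb-Eb-Gb-Bb.
The figure 42 means third inversion — the seventh is in the bass.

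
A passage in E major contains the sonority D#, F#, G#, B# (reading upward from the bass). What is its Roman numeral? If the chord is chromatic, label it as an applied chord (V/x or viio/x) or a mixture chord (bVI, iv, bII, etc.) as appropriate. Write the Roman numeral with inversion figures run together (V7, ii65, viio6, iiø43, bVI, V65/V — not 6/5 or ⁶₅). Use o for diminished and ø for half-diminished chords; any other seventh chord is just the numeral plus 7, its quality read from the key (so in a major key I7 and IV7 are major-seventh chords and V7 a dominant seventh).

Stacked in thirds the chord is G#-B#-D#-F#: a dominant seventh chord on G#.
G# is not a diatonic chord root with this quality in E major, but it lies a perfect fifth above C# (vi), so the chord functions as an applied dominant of vi.
With D# in the bass the chord is in second inversion, so the figured bass is 43.

V43/vi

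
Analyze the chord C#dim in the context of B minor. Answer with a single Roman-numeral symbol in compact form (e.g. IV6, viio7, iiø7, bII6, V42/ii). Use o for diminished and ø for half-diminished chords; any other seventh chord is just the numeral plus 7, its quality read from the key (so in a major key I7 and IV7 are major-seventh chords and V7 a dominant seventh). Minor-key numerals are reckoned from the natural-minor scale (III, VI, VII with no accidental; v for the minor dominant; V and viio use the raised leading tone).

Stacked in thirds the chord is C#-E-G: a diminished triad on C#.
In B minor, C# is the supertonic; the diatonic diminished triad there is iio.

iio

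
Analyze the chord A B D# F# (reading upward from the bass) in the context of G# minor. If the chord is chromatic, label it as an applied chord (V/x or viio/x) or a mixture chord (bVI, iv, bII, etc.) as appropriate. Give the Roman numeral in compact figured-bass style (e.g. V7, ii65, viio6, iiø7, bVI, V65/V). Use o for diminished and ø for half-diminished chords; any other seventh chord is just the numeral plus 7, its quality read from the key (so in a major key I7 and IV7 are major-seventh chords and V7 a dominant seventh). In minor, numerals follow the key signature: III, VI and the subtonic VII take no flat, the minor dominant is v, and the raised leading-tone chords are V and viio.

The pitches B-D#-F#-A form a dominant seventh chord rooted on B.
B is not a diatonic chord root with this quality in G# minor, but it lies a perfect fifth above E (VI), so the chord functions as an applied dominant of VI.
With A in the bass the chord is in third inversion, so the figured bass is 42.

V42/VI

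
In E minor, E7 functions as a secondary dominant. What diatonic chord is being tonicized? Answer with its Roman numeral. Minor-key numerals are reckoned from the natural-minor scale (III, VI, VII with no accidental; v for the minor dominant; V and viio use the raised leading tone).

The chord is a dominant seventh chord on E.
A dominant resolves down a perfect fifth: E → A. In E minor, A is scale degree 4, i.e. iv.

iv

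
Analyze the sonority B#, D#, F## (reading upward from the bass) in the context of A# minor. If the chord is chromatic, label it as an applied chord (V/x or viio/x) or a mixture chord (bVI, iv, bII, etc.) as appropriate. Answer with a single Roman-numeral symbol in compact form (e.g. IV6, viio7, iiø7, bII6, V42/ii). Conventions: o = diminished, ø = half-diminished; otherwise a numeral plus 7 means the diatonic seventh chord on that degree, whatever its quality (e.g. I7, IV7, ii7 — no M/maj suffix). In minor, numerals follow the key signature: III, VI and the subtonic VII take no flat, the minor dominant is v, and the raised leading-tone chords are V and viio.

ii

Stacked in thirds the chord is B#-D#-F##: a minor triad on B#.
B# is the second degree of A# minor. This is the minor supertonic, borrowed from the parallel major (the Dorian ii).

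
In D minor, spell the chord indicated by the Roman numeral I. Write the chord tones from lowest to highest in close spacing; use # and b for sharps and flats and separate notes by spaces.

Scale degree 1 in D minor is D; here the chord built on it is altered to a major triad. I is the major tonic (Picardy third), borrowed from the parallel major.
So the chord is D-F#-A, a major triad.

D F# A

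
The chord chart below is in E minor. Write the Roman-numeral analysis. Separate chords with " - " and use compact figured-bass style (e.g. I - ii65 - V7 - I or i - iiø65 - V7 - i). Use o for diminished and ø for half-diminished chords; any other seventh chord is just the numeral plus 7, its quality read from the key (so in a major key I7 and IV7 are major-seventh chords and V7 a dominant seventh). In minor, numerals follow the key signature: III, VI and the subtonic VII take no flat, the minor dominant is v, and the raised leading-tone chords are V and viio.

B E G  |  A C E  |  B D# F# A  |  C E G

i64 - iv - V7 - VI

B-E-G has root E, degree 1 in E minor, so i64.
A-C-E: minor triad on A = scale degree 4 → iv.
B-D#-F#-A: root B is the dominant; dominant seventh chord there is V7.
C-E-G has root C, degree 6 in E minor, so VI.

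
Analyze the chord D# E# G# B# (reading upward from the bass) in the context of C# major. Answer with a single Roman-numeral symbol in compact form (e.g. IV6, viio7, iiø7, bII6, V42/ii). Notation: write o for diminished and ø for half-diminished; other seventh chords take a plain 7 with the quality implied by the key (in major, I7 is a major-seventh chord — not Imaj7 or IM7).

Stacked in thirds the chord is E#-G#-B#-D#: a minor seventh chord on E#.
E# is scale degree 3 in C# major, and a minor seventh chord on that degree is written iii7.
With D# in the bass the chord is in third inversion, so the figured bass is 42.

iii42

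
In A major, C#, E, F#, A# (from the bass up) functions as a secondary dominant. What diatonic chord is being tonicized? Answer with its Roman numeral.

ii

The chord is a dominant seventh chord on F#.
A dominant resolves down a perfect fifth: F# → B. In A major, B is scale degree 2, i.e. ii.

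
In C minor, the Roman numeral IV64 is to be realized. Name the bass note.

C

IV in C minor has root F; the chord is F-A-C.
The figure 64 means second inversion — the fifth is in the bass.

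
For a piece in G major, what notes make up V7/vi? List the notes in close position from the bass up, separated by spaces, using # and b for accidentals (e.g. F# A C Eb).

The slash means an applied dominant: we want the dominant of vi. In G major, vi is E minor, and its dominant is built on B.
Building a dominant seventh chord on B gives B-D#-F#-A.

B D# F# A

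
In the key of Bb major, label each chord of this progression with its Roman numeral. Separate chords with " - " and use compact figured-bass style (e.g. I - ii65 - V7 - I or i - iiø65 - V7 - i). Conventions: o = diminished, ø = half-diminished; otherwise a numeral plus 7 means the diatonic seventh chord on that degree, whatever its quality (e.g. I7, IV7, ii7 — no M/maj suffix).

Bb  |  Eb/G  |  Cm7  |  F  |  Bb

Bb has root Bb, degree 1 in Bb major, so I.
Eb/G: major triad on Eb = scale degree 4 → IV6.
Cm7: minor seventh chord on C = scale degree 2 → ii7.
F: root F is the dominant; major triad there is V.
Bb: major triad on Bb = scale degree 1 → I.

I - IV6 - ii7 - V - I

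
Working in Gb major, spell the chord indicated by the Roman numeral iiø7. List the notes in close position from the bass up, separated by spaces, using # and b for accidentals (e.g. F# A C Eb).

iiø7 is the half-diminished supertonic seventh, borrowed from the parallel minor. In Gb major that root is Ab.
So the chord is Ab-Cb-Ebb-Gb.

Ab Cb Ebb Gb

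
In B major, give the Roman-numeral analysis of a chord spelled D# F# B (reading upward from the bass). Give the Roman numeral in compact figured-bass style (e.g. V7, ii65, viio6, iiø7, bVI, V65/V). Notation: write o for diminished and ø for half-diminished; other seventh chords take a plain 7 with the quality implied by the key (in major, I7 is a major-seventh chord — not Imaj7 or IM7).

I6

Stacked in thirds the chord is B-D#-F#: a major triad on B.
B is scale degree 1 in B major, and a major triad on that degree is written I.
With D# in the bass the chord is in first inversion, so the figured bass is 6.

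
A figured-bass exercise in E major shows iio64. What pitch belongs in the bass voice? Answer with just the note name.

iio in E major has root F#; the chord is F#-A-C.
The figure 64 means second inversion — the fifth is in the bass.

C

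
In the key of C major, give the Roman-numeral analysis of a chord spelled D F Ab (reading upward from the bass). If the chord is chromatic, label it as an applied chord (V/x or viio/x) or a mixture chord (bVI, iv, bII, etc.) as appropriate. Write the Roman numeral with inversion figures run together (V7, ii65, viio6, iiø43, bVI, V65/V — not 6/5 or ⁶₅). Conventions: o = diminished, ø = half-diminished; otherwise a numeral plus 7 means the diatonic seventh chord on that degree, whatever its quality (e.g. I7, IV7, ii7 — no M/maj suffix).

iio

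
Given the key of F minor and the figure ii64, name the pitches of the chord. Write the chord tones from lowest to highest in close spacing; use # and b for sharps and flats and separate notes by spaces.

D G Bb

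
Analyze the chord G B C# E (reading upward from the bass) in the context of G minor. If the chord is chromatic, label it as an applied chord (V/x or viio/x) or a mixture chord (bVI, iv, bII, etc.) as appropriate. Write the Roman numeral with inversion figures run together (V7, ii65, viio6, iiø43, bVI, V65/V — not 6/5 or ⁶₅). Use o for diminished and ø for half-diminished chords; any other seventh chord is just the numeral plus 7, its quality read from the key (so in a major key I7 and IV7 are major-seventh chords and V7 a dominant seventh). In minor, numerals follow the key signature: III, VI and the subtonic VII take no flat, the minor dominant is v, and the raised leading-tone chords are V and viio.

Stacked in thirds the chord is C#-E-G-B: a half-diminished seventh chord on C#.
C# sits a half step below D (V in G minor); a diminished chord there is the applied leading-tone chord of V.
With G in the bass the chord is in second inversion, so the figured bass is 43.

viiø43/V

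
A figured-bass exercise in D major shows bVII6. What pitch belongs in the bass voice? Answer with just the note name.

bVII in D major has root C; the chord is C-E-G.
The figure 6 means first inversion — the third is in the bass.

E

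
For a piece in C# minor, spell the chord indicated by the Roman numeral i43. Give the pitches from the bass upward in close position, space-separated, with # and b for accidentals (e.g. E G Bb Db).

G# B C# E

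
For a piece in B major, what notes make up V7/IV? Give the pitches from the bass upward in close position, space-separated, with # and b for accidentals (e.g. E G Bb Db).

B D# F# A

The slash means an applied dominant: we want the dominant of IV. In B major, IV is E major, and its dominant is built on B.
Building a dominant seventh chord on B gives B-D#-F#-A.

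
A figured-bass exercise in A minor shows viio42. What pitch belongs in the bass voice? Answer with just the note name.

F

viio in A minor has root G#; the chord is G#-B-D-F.
The figure 42 means third inversion — the seventh is in the bass.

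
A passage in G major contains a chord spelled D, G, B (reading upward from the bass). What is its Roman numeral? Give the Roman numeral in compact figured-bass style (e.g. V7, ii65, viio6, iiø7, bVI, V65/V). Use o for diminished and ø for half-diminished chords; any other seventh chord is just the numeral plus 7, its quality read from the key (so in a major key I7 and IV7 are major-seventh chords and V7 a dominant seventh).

The pitches G-B-D form a major triad rooted on G.
In G major, G is the tonic; the diatonic major triad there is I.
With D in the bass the chord is in second inversion, so the figured bass is 64.

I64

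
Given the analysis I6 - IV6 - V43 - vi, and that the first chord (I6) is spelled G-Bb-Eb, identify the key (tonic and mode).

Eb major

The anchor chord is a major triad on Eb, labeled I6.
If Eb is scale degree 1 and the mode makes that degree carry a major triad, the tonic is Eb and the mode is major.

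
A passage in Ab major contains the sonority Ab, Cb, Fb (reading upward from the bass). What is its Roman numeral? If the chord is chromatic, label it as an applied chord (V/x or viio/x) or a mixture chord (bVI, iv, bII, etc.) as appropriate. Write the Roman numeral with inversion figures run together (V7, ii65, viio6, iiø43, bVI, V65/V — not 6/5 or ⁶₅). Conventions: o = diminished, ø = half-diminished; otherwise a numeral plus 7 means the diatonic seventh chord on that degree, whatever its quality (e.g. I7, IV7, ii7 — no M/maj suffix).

bVI6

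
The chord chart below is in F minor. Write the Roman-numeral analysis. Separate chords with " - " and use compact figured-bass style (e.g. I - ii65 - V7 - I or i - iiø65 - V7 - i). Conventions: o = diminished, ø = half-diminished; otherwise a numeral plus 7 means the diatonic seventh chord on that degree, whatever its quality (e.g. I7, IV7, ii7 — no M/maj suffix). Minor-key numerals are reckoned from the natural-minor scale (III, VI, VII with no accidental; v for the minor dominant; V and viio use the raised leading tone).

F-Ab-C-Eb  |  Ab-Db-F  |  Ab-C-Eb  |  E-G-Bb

F-Ab-C-Eb: minor seventh chord on F = scale degree 1 → i7.
Ab-Db-F: root Db is the submediant; major triad there is VI64.
Ab-C-Eb has root Ab, degree 3 in F minor, so III.
E-G-Bb: diminished triad on E = scale degree 7 → viio.

i7 - VI64 - III - viio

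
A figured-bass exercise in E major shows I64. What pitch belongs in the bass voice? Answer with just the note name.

I in E major has root E; the chord is E-G#-B.
The figure 64 means second inversion — the fifth is in the bass.

B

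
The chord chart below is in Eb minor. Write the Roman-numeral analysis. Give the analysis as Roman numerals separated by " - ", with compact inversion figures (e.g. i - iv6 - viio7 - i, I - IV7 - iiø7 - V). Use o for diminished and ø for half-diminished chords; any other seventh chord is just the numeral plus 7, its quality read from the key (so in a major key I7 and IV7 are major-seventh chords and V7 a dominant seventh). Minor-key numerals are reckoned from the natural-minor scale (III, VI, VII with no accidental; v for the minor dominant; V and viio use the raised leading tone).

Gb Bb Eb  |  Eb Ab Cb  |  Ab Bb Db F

i6 - iv64 - v42

Gb-Bb-Eb has root Eb, degree 1 in Eb minor, so i6.
Eb-Ab-Cb: minor triad on Ab = scale degree 4 → iv64.
Ab-Bb-Db-F: root Bb is the dominant; minor seventh chord there is v42.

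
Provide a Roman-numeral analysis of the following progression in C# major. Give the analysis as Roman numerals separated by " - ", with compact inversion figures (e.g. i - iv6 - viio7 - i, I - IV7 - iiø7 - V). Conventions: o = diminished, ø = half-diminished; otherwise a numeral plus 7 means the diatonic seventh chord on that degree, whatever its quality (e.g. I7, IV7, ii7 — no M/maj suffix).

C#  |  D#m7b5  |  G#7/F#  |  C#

C#: major triad on C# = scale degree 1 → I.
D#m7b5: half-diminished seventh chord on D# — chromatic; iiø7 (borrowed from the parallel minor).
G#7/F#: root G# is the dominant; dominant seventh chord there is V42.
C# has root C#, degree 1 in C# major, so I.

I - iiø7 - V42 - I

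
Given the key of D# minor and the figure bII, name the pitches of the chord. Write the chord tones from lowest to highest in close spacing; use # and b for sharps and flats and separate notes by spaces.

Scale degree 2 in D# minor is E#; lowering it a half step gives E. bII is the Neapolitan chord — a major triad on the lowered second degree.
So the chord is E-G#-B, a major triad.

E G# B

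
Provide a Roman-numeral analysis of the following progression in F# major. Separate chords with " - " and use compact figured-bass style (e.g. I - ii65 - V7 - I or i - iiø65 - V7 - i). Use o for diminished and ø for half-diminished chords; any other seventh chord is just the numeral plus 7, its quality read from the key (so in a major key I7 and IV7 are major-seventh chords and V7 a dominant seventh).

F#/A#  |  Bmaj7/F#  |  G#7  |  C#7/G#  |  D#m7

I6 - IV43 - V7/V - V43 - vi7

F#/A# has root F#, degree 1 in F# major, so I6.
Bmaj7/F# has root B, degree 4 in F# major, so IV43.
G#7: chromatic; G# is V of V, so V7/V.
C#7/G# has root C#, degree 5 in F# major, so V43.
D#m7: minor seventh chord on D# = scale degree 6 → vi7.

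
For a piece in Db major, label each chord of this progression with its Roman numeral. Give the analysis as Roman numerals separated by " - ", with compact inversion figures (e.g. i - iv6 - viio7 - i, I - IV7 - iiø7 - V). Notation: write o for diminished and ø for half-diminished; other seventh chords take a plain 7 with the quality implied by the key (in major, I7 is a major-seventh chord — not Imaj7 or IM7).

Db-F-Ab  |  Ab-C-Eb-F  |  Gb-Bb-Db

I - iii65 - IV

Db-F-Ab: major triad on Db = scale degree 1 → I.
Ab-C-Eb-F has root F, degree 3 in Db major, so iii65.
Gb-Bb-Db has root Gb, degree 4 in Db major, so IV.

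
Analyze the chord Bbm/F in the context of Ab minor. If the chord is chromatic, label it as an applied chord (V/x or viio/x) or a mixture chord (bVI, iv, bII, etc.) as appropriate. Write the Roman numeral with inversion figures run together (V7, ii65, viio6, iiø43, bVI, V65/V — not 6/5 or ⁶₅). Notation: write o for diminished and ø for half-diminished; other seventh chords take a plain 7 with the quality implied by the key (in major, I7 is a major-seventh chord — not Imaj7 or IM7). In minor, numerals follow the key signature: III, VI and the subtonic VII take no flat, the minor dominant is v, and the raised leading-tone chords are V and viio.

ii64

Stacked in thirds the chord is Bb-Db-F: a minor triad on Bb.
Bb is the second degree of Ab minor. This is the minor supertonic, borrowed from the parallel major (the Dorian ii).
With F in the bass the chord is in second inversion, so the figured bass is 64.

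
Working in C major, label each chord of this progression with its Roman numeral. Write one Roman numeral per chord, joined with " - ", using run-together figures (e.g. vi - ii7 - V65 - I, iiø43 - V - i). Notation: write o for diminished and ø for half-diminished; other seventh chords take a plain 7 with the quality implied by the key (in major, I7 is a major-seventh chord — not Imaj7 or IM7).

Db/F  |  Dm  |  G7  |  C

Db/F is non-diatonic — a major triad on the lowered supertonic (Db): the Neapolitan sixth, bII6 (third, F, in the bass — hence the 6).
Dm has root D, degree 2 in C major, so ii.
G7: dominant seventh chord on G = scale degree 5 → V7.
C has root C, degree 1 in C major, so I.

bII6 - ii - V7 - I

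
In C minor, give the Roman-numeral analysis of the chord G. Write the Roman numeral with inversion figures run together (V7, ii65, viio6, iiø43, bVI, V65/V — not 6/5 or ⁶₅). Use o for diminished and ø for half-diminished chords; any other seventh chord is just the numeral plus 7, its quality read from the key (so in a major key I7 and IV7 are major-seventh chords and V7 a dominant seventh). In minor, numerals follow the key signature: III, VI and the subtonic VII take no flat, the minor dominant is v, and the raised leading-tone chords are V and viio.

V

The pitches G-B-D form a major triad rooted on G.
G is scale degree 5 in C minor, and a major triad on that degree is written V.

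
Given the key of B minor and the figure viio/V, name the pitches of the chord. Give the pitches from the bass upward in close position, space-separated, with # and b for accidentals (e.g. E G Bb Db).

E# G# B

viio/V is a secondary leading-tone chord. The target V is F# in B minor; the applied chord is rooted a semitone below, on E#.
Building a diminished triad on E# gives E#-G#-B.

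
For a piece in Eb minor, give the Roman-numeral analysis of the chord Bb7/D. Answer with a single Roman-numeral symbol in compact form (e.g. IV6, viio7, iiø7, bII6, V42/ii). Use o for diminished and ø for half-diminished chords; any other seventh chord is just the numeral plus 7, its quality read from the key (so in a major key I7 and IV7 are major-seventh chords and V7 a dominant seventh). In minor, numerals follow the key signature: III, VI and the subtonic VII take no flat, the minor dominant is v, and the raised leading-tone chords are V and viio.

V65

The pitches Bb-D-F-Ab form a dominant seventh chord rooted on Bb.
Bb is scale degree 5 in Eb minor, and a dominant seventh chord on that degree is written V7.
With D in the bass the chord is in first inversion, so the figured bass is 65.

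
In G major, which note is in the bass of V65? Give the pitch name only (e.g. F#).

V in G major has root D; the chord is D-F#-A-C.
The figure 65 means first inversion — the third is in the bass.

F#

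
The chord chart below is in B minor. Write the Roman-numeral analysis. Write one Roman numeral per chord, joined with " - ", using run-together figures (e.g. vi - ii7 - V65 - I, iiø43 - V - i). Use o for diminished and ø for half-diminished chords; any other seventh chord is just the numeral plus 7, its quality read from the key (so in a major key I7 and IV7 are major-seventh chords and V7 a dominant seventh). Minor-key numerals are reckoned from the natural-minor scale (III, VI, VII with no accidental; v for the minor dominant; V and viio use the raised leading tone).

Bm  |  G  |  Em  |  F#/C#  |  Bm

Bm has root B, degree 1 in B minor, so i.
G: root G is the submediant; major triad there is VI.
Em: minor triad on E = scale degree 4 → iv.
F#/C# has root F#, degree 5 in B minor, so V64.
Bm has root B, degree 1 in B minor, so i.

i - VI - iv - V64 - i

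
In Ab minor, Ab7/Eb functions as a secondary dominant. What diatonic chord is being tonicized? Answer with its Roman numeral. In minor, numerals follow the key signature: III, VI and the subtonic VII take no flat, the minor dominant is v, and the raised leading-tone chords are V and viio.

iv

The chord is a dominant seventh chord on Ab.
A dominant resolves down a perfect fifth: Ab → Db. In Ab minor, Db is scale degree 4, i.e. iv.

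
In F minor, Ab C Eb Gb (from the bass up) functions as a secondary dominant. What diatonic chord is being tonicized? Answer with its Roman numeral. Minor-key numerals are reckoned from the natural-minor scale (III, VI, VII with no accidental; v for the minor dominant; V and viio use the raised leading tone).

The chord is a dominant seventh chord on Ab.
A dominant resolves down a perfect fifth: Ab → Db. In F minor, Db is scale degree 6, i.e. VI.

VI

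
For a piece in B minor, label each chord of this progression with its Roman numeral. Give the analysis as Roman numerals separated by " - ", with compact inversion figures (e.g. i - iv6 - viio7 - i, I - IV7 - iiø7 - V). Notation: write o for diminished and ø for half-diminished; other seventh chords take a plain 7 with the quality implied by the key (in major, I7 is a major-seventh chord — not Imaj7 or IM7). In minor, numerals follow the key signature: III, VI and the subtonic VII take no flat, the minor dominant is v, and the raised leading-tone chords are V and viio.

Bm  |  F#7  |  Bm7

Bm: minor triad on B = scale degree 1 → i.
F#7 has root F#, degree 5 in B minor, so V7.
Bm7: root B is the tonic; minor seventh chord there is i7.

i - V7 - i7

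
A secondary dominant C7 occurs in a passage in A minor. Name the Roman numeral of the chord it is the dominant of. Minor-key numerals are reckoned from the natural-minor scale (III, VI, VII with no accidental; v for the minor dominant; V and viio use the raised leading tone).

The chord is a dominant seventh chord on C.
A dominant resolves down a perfect fifth: C → F. In A minor, F is scale degree 6, i.e. VI.

VI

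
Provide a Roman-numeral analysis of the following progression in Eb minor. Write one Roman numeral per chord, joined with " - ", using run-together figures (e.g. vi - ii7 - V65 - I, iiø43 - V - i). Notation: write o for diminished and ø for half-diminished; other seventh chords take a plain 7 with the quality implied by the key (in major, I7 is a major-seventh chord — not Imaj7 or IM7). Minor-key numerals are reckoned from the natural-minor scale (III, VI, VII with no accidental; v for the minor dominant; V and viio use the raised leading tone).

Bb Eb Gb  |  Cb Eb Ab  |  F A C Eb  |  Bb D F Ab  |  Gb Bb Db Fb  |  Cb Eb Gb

i64 - iv6 - V7/V - V7 - V7/VI - VI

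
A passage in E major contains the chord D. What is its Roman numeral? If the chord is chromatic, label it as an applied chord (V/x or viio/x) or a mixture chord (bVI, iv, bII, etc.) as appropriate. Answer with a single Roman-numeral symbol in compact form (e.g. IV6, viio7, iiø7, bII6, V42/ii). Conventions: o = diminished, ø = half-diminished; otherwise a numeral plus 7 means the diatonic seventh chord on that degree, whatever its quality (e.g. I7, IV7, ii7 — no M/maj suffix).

Stacked in thirds the chord is D-F#-A: a major triad on D.
D is the lowered seventh degree of E major (diatonic 7 would be D#). This is a major triad on the lowered seventh degree (the subtonic), borrowed from the parallel minor.

bVII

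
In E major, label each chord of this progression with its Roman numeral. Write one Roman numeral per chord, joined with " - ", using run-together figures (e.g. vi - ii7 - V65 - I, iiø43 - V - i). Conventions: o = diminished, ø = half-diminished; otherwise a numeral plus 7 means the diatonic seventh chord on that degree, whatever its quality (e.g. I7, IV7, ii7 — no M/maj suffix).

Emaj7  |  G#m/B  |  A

I7 - iii6 - IV

Emaj7: root E is the tonic; major seventh chord there is I7.
G#m/B has root G#, degree 3 in E major, so iii6.
A has root A, degree 4 in E major, so IV.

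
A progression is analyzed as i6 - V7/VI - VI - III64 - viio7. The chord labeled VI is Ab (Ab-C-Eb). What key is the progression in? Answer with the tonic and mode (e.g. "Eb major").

C minor

VI is given as Ab-C-Eb — a major triad with root Ab.
If Ab is scale degree 6 and the mode makes that degree carry a major triad, the tonic is C and the mode is minor.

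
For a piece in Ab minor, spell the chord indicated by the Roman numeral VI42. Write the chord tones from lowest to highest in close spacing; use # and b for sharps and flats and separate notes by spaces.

The numeral's case and figure indicate a major seventh chord. In Ab minor its root, the sixth degree, is Fb.
That chord is spelled Fb-Ab-Cb-Eb.
The figured bass 42 indicates third inversion, placing the seventh (Eb) in the bass: Eb-Fb-Ab-Cb.

Eb Fb Ab Cb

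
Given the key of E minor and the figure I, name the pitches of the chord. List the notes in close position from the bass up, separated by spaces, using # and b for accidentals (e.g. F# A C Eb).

Scale degree 1 in E minor is E; here the chord built on it is altered to a major triad. I is the major tonic (Picardy third), borrowed from the parallel major.
So the chord is E-G#-B, a major triad.

E G# B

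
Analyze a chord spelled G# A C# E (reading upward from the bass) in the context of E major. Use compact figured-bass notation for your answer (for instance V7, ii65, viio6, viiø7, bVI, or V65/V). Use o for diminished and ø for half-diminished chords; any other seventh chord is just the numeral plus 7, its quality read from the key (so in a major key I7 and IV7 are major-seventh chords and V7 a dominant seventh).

Stacked in thirds the chord is A-C#-E-G#: a major seventh chord on A.
In E major, A is the subdominant; the diatonic major seventh chord there is IV7.
With G# in the bass the chord is in third inversion, so the figured bass is 42.

IV42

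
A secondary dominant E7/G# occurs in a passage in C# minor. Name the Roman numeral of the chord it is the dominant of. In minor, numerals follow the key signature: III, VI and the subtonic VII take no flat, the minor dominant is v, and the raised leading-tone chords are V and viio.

The chord is a dominant seventh chord on E.
A dominant resolves down a perfect fifth: E → A. In C# minor, A is scale degree 6, i.e. VI.

VI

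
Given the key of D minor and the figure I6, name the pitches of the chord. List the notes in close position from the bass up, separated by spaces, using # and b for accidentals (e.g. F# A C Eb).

F# A D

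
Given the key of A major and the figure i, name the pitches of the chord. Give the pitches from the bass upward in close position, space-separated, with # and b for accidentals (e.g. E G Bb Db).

Scale degree 1 in A major is A; here the chord built on it is altered to a minor triad. i is the minor tonic, borrowed from the parallel minor.
So the chord is A-C-E.

A C E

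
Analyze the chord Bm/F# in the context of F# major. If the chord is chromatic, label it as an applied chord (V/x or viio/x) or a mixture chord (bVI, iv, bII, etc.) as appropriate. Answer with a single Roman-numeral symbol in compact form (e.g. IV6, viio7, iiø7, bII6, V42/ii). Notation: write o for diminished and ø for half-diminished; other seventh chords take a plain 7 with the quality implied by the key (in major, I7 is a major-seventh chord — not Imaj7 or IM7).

iv64

The pitches B-D-F# form a minor triad rooted on B.
B is the fourth degree of F# major. This is the minor subdominant, borrowed from the parallel minor.
With F# in the bass the chord is in second inversion, so the figured bass is 64.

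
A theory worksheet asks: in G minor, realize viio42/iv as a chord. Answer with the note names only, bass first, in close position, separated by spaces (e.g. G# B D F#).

Ab B D F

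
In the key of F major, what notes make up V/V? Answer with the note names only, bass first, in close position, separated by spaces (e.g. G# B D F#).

V/V is a secondary dominant — the dominant triad of V. V in F major is C, so the applied chord's root is G, a perfect fifth above.
Building a major triad on G gives G-B-D.

G B D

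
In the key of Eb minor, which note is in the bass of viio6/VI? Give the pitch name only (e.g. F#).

The applied chord viio6/VI is rooted on Bb: Bb-Db-Fb.
The figure 6 means first inversion — the third is in the bass.

Db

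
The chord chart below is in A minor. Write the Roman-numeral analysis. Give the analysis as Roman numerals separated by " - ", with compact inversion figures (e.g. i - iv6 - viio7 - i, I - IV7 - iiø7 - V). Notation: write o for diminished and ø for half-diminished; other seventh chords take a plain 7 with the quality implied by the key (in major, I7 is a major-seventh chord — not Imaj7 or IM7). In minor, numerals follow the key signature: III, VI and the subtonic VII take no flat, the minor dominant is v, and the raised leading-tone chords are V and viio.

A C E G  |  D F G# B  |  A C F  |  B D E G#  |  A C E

i7 - viio43 - VI6 - V43 - i

A-C-E-G: root A is the tonic; minor seventh chord there is i7.
D-F-G#-B: root G# is the leading tone; fully diminished seventh chord there is viio43.
A-C-F: major triad on F = scale degree 6 → VI6.
B-D-E-G#: dominant seventh chord on E = scale degree 5 → V43.
A-C-E: root A is the tonic; minor triad there is i.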